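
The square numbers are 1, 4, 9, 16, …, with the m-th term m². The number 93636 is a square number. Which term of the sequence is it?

We need n² = 93636, so n = √93636 = 306.
Check: 306² = 93636. ✓

306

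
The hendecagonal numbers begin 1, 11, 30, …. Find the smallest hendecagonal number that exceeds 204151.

Solve n(9n−7)/2 > 204151 for integer n.
The largest n with value ≤ 204151 is 213 (since 203415 ≤ 204151 < 205333), so the first above is n = 214, value 205333.

205333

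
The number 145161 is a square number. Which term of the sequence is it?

We need n² = 145161, so n = √145161 = 381.

381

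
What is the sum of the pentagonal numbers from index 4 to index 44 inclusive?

Σ i(3i−1)/2 = (3Σi² − Σi) / 2 over i = 4..44.
Σi = 990 − 6 = 984 and Σi² = 29370 − 14 = 29356.
(3·29356 − 1·984) / 2 = 87084/2 = 43542.

43542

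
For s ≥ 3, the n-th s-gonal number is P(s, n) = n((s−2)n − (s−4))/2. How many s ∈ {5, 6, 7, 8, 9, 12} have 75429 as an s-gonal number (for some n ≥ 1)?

1

s = 5: P(5, 224) = 75152 and P(5, 225) = 75825; 75429 is not s-gonal.
s = 6: P(6, 194) = 75078 and P(6, 195) = 75855; 75429 is not s-gonal.
s = 7: P(7, 174) = 75429. ✓
s = 8: P(8, 158) = 74576 and P(8, 159) = 75525; 75429 is not s-gonal.
s = 9: P(9, 147) = 75264 and P(9, 148) = 76294; 75429 is not s-gonal.
s = 12: P(12, 123) = 75153 and P(12, 124) = 76384; 75429 is not s-gonal.
Hits: s ∈ {7} → 1.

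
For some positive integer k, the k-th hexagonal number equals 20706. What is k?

102

Set n(2n−1) = 20706, giving 2n² − n − 20706 = 0.
The discriminant is 1 + 8·20706 = 165649, and √165649 = 407.
So n = (1 + 407) / 4 = 408/4 = 102.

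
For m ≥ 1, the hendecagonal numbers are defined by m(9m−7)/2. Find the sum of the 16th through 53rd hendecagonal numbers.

219507

Σ i(9i−7)/2 = (9Σi² − 7Σi) / 2 over i = 16..53.
Σi = 1431 − 120 = 1311 and Σi² = 51039 − 1240 = 49799.
(9·49799 − 7·1311) / 2 = 439014/2 = 219507.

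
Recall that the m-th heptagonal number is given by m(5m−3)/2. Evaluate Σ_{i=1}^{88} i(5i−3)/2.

Σ i(5i−3)/2 = (5Σi² − 3Σi) / 2 over i = 1..88.
Σi = 3916 and Σi² = 231044.
(5·231044 − 3·3916) / 2 = 1143472/2 = 571736.

571736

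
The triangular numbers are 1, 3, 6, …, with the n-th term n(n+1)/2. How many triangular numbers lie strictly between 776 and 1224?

10

The n-th triangular number is n(n+1)/2.
Smallest index with value > 776: n = 39 (giving 780).
Largest index with value < 1224: n = 48 (giving 1176).
Indices 39 through 48: 10 terms.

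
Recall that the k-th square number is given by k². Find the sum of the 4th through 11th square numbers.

Σ_{i=4}^{11} i² = 506 − 14 = 492.

492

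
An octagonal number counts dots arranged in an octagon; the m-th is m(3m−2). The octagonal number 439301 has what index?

Set n(3n−2) = 439301, giving 3n² − 2n − 439301 = 0.
So n = (2 + 2296) / 6 = 2298/6 = 383.

383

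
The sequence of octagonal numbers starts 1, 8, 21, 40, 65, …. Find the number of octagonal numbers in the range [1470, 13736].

The n-th octagonal number is n(3n−2).
Smallest index with value ≥ 1470: n = 23 (giving 1541).
Largest index with value ≤ 13736: n = 68 (giving 13736).
Indices 23 through 68: 46 terms.

46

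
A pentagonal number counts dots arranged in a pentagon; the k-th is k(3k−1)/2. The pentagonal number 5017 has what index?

Set n(3n−1)/2 = 5017, giving 3n² − n − 10034 = 0.
So n = (1 + 347) / 6 = 348/6 = 58.

58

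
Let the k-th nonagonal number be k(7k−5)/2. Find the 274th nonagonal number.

The 274th nonagonal number is n(7n−5)/2 with n = 274.
274·(7·274 − 5)/2 = 274·1913/2 = 262081.

262081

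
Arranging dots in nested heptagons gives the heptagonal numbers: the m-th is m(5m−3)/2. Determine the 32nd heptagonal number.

The 32nd heptagonal number is n(5n−3)/2 with n = 32.
32·(5·32 − 3)/2 = 32·157/2 = 2512.

2512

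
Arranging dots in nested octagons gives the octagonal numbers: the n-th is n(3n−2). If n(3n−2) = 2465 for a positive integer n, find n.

29

Set n(3n−2) = 2465, giving 3n² − 2n − 2465 = 0.
So n = (2 + 172) / 6 = 174/6 = 29.
Check: 29·(3·29 − 2) = 2465. ✓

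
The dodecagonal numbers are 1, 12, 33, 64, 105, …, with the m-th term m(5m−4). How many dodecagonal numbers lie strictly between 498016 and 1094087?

152

The n-th dodecagonal number is n(5n−4).
Smallest index with value > 498016: n = 317 (giving 501177).
Largest index with value < 1094087: n = 468 (giving 1093248).
Indices 317 through 468: 152 terms.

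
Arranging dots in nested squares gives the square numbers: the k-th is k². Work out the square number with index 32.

The 32nd square number is n² with n = 32.
32² = 1024.

1024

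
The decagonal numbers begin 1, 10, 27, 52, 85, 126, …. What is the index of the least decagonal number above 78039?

Solve n(4n−3) > 78039 for integer n.
The largest n with value ≤ 78039 is 140 (since 77980 ≤ 78039 < 79101), so the first above is n = 141, value 79101.

141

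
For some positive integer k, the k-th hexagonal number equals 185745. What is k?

305

Set n(2n−1) = 185745, giving 2n² − n − 185745 = 0.
The discriminant is 1 + 8·185745 = 1485961, and √1485961 = 1219.
So n = (1 + 1219) / 4 = 1220/4 = 305.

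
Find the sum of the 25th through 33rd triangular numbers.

3945

Σ i(i+1)/2 = (Σi² + Σi) / 2 over i = 25..33.
Σi = 561 − 300 = 261 and Σi² = 12529 − 4900 = 7629.
(1·7629 + 1·261) / 2 = 7890/2 = 3945.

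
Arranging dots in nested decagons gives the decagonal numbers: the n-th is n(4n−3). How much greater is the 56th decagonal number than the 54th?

56·(4·56 − 3) = 12376 and 54·(4·54 − 3) = 11502.
Difference: 12376 − 11502 = 874.

874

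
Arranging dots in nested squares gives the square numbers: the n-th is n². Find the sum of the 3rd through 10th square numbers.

Σ_{i=3}^{10} i² = 385 − 5 = 380.

380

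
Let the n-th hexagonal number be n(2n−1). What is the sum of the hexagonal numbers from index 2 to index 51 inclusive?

89725

Σ i(2i−1) = 2Σi² − Σi over i = 2..51.
Σi = 1326 − 1 = 1325 and Σi² = 45526 − 1 = 45525.
2·45525 − 1·1325 = 89725.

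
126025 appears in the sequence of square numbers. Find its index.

We need n² = 126025, so n = √126025 = 355.
Check: 355² = 126025. ✓

355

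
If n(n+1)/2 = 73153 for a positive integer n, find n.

Set n(n+1)/2 = 73153, giving n² + n − 146306 = 0.
The discriminant is 1 + 8·73153 = 585225, and √585225 = 765.
So n = (-1 + 765) / 2 = 764/2 = 382.
Check: 382·383/2 = 73153. ✓

382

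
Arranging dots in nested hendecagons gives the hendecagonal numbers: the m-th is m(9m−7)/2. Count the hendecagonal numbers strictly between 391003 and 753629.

The n-th hendecagonal number is n(9n−7)/2.
Smallest index with value > 391003: n = 296 (giving 393236).
Largest index with value < 753629: n = 409 (giving 751333).
Indices 296 through 409: 114 terms.

114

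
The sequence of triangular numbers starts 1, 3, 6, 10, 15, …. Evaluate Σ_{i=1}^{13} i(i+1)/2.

455

Σ i(i+1)/2 = (Σi² + Σi) / 2 over i = 1..13.
Σi = 91 and Σi² = 819.
(1·819 + 1·91) / 2 = 910/2 = 455.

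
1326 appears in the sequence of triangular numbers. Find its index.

Set n(n+1)/2 = 1326, giving n² + n − 2652 = 0.
The discriminant is 1 + 8·1326 = 10609, and √10609 = 103.
So n = (-1 + 103) / 2 = 102/2 = 51.
Check: 51·52/2 = 1326. ✓

51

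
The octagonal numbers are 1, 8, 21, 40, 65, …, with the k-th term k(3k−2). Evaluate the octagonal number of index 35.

3605

The 35th octagonal number is n(3n−2) with n = 35.
35·(3·35 − 2) = 35·103 = 3605.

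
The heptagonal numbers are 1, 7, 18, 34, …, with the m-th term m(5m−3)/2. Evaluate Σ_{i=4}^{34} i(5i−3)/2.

Σ i(5i−3)/2 = (5Σi² − 3Σi) / 2 over i = 4..34.
Σi = 595 − 6 = 589 and Σi² = 13685 − 14 = 13671.
(5·13671 − 3·589) / 2 = 66588/2 = 33294.

33294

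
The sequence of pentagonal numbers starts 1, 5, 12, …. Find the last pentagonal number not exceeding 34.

Solve n(3n−1)/2 ≤ 34 for integer n.
n = 4 gives 22 ≤ 34, while n = 5 gives 35 > 34; so the answer is 22.

22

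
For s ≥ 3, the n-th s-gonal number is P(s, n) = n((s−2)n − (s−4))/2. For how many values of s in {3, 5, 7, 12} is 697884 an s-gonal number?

s = 3: P(3, 1180) = 696790 and P(3, 1181) = 697971; 697884 is not s-gonal.
s = 5: P(5, 682) = 697345 and P(5, 683) = 699392; 697884 is not s-gonal.
s = 7: P(7, 528) = 696168 and P(7, 529) = 698809; 697884 is not s-gonal.
s = 12: P(12, 374) = 697884. ✓
Hits: s ∈ {12} → 1.

1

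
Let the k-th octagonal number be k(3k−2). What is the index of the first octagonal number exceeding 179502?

245

Solve n(3n−2) > 179502 for integer n.
The largest n with value ≤ 179502 is 244 (since 178120 ≤ 179502 < 179585), so the first above is n = 245, value 179585.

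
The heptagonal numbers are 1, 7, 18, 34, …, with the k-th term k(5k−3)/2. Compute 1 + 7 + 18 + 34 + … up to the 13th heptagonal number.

1911

Σ i(5i−3)/2 = (5Σi² − 3Σi) / 2 over i = 1..13.
Σi = 91 and Σi² = 819.
(5·819 − 3·91) / 2 = 3822/2 = 1911.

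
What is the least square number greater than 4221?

Solve n² > 4221 for integer n.
The largest n with value ≤ 4221 is 64 (since 4096 ≤ 4221 < 4225), so the first above is n = 65, value 4225.

4225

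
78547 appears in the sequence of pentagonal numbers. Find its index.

229

Set n(3n−1)/2 = 78547, giving 3n² − n − 157094 = 0.
The discriminant is 1 + 24·78547 = 1885129, and √1885129 = 1373.
So n = (1 + 1373) / 6 = 1374/6 = 229.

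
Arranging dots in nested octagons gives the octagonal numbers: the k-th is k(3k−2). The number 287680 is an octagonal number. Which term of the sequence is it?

310

Set n(3n−2) = 287680, giving 3n² − 2n − 287680 = 0.
The discriminant is 4 + 12·287680 = 3452164, and √3452164 = 1858.
So n = (2 + 1858) / 6 = 1860/6 = 310.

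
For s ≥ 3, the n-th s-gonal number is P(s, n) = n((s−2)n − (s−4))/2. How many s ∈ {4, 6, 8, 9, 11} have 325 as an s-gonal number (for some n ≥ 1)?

2

s = 4: P(4, 18) = 324 and P(4, 19) = 361; 325 is not s-gonal.
s = 6: P(6, 13) = 325. ✓
s = 8: P(8, 10) = 280 and P(8, 11) = 341; 325 is not s-gonal.
s = 9: P(9, 10) = 325. ✓
s = 11: P(11, 8) = 260 and P(11, 9) = 333; 325 is not s-gonal.
Hits: s ∈ {6, 9} → 2.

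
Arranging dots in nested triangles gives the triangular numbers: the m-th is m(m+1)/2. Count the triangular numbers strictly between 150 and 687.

20

The n-th triangular number is n(n+1)/2.
Smallest index with value > 150: n = 17 (giving 153).
Largest index with value < 687: n = 36 (giving 666).
Indices 17 through 36: 20 terms.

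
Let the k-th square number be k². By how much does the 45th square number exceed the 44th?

89

n² − (n−1)² = 2n − 1, so 45² − 44² = 2·45 − 1 = 89.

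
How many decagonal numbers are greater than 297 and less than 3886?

22

The n-th decagonal number is n(4n−3).
Smallest index with value > 297: n = 10 (giving 370).
Largest index with value < 3886: n = 31 (giving 3751).
Indices 10 through 31: 22 terms.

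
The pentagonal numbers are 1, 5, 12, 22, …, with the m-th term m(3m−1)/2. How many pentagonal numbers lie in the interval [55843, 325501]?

The n-th pentagonal number is n(3n−1)/2.
Smallest index with value ≥ 55843: n = 194 (giving 56357).
Largest index with value ≤ 325501: n = 466 (giving 325501).
Indices 194 through 466: 273 terms.

273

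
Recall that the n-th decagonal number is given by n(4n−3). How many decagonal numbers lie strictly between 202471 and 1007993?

277

The n-th decagonal number is n(4n−3).
Smallest index with value > 202471: n = 226 (giving 203626).
Largest index with value < 1007993: n = 502 (giving 1006510).
Indices 226 through 502: 277 terms.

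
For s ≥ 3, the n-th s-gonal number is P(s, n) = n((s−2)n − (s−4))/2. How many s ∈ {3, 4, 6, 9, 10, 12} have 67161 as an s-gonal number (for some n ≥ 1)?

1

s = 3: P(3, 366) = 67161. ✓
s = 4: P(4, 259) = 67081 and P(4, 260) = 67600; 67161 is not s-gonal.
s = 6: P(6, 183) = 66795 and P(6, 184) = 67528; 67161 is not s-gonal.
s = 9: P(9, 138) = 66309 and P(9, 139) = 67276; 67161 is not s-gonal.
s = 10: P(10, 129) = 66177 and P(10, 130) = 67210; 67161 is not s-gonal.
s = 12: P(12, 116) = 66816 and P(12, 117) = 67977; 67161 is not s-gonal.
Hits: s ∈ {3} → 1.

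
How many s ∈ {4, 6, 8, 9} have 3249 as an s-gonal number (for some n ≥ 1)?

s = 4: P(4, 57) = 3249. ✓
s = 6: P(6, 40) = 3160 and P(6, 41) = 3321; 3249 is not s-gonal.
s = 8: P(8, 33) = 3201 and P(8, 34) = 3400; 3249 is not s-gonal.
s = 9: P(9, 30) = 3075 and P(9, 31) = 3286; 3249 is not s-gonal.
Hits: s ∈ {4} → 1.

1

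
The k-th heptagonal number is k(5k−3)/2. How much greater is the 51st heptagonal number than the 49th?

497

51·(5·51 − 3)/2 = 6426 and 49·(5·49 − 3)/2 = 5929.
Difference: 6426 − 5929 = 497.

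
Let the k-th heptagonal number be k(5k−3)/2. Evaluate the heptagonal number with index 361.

The 361st heptagonal number is n(5n−3)/2 with n = 361.
361·(5·361 − 3)/2 = 361·1802/2 = 361·901 = 325261.

325261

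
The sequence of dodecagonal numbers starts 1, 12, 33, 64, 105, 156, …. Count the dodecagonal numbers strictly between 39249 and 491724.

The n-th dodecagonal number is n(5n−4).
Smallest index with value > 39249: n = 90 (giving 40140).
Largest index with value < 491724: n = 313 (giving 488593).
Indices 90 through 313: 224 terms.

224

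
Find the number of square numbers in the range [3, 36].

5

The n-th square number is n².
Smallest index with value ≥ 3: n = 2 (giving 4).
Largest index with value ≤ 36: n = 6 (giving 36).
Indices 2 through 6: 5 terms.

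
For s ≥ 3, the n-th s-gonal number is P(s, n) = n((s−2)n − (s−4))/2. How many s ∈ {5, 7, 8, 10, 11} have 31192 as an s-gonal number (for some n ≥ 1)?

s = 5: P(5, 144) = 31032 and P(5, 145) = 31465; 31192 is not s-gonal.
s = 7: P(7, 112) = 31192. ✓
s = 8: P(8, 102) = 31008 and P(8, 103) = 31621; 31192 is not s-gonal.
s = 10: P(10, 88) = 30712 and P(10, 89) = 31417; 31192 is not s-gonal.
s = 11: P(11, 83) = 30710 and P(11, 84) = 31458; 31192 is not s-gonal.
Hits: s ∈ {7} → 1.

1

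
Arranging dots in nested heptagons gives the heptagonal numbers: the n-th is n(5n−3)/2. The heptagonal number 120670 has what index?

220

Set n(5n−3)/2 = 120670, giving 5n² − 3n − 241340 = 0.
The discriminant is 9 + 40·120670 = 4826809, and √4826809 = 2197.
So n = (3 + 2197) / 10 = 2200/10 = 220.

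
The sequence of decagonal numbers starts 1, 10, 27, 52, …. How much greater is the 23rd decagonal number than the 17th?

942

23·(4·23 − 3) = 2047 and 17·(4·17 − 3) = 1105.
Difference: 2047 − 1105 = 942.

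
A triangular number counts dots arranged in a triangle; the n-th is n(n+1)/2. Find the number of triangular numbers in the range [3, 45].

The n-th triangular number is n(n+1)/2.
Smallest index with value ≥ 3: n = 2 (giving 3).
Largest index with value ≤ 45: n = 9 (giving 45).
Indices 2 through 9: 8 terms.

8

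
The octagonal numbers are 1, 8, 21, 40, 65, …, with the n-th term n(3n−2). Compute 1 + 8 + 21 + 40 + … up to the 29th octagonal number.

24795

Σ i(3i−2) = 3Σi² − 2Σi over i = 1..29.
Σi = 435 and Σi² = 8555.
3·8555 − 2·435 = 24795.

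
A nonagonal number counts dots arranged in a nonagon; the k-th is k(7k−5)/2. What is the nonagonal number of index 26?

2301

The 26th nonagonal number is n(7n−5)/2 with n = 26.
26·(7·26 − 5)/2 = 26·177/2 = 2301.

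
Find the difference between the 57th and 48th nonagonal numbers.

57·(7·57 − 5)/2 = 11229 and 48·(7·48 − 5)/2 = 7944.
Difference: 11229 − 7944 = 3285.

3285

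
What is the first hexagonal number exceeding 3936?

4005

Solve n(2n−1) > 3936 for integer n.
The largest n with value ≤ 3936 is 44 (since 3828 ≤ 3936 < 4005), so the first above is n = 45, value 4005.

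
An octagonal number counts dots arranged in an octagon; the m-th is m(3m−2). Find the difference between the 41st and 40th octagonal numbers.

241

Consecutive octagonal numbers differ by 6n − 5: here 6·41 − 5 = 241.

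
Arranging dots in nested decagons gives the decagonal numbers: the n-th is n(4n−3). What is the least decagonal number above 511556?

Solve n(4n−3) > 511556 for integer n.
The largest n with value ≤ 511556 is 357 (since 508725 ≤ 511556 < 511582), so the first above is n = 358, value 511582.

511582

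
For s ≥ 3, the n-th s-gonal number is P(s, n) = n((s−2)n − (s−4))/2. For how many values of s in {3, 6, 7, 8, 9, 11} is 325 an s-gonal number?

s = 3: P(3, 25) = 325. ✓
s = 6: P(6, 13) = 325. ✓
s = 7: P(7, 11) = 286 and P(7, 12) = 342; 325 is not s-gonal.
s = 8: P(8, 10) = 280 and P(8, 11) = 341; 325 is not s-gonal.
s = 9: P(9, 10) = 325. ✓
s = 11: P(11, 8) = 260 and P(11, 9) = 333; 325 is not s-gonal.
Hits: s ∈ {3, 6, 9} → 3.

3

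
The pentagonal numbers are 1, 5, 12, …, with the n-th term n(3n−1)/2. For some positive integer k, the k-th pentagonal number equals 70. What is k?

7

Set n(3n−1)/2 = 70, giving 3n² − n − 140 = 0.
So n = (1 + 41) / 6 = 42/6 = 7.
Check: 7·(3·7 − 1)/2 = 70. ✓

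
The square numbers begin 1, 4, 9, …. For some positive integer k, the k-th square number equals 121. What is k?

We need n² = 121, so n = √121 = 11.

11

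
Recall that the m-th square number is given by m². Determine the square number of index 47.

2209

The 47th square number is n² with n = 47.
47² = 2209.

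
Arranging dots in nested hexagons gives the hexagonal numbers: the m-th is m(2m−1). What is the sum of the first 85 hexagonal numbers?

Σ i(2i−1) = 2Σi² − Σi over i = 1..85.
Σi = 3655 and Σi² = 208335.
2·208335 − 1·3655 = 413015.

413015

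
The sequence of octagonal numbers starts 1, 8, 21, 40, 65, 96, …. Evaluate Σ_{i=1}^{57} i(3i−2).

Σ i(3i−2) = 3Σi² − 2Σi over i = 1..57.
Σi = 1653 and Σi² = 63365.
3·63365 − 2·1653 = 186789.

186789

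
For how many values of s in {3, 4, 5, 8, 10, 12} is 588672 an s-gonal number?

s = 3: P(3, 1084) = 588070 and P(3, 1085) = 589155; 588672 is not s-gonal.
s = 4: P(4, 767) = 588289 and P(4, 768) = 589824; 588672 is not s-gonal.
s = 5: P(5, 626) = 587501 and P(5, 627) = 589380; 588672 is not s-gonal.
s = 8: P(8, 443) = 587861 and P(8, 444) = 590520; 588672 is not s-gonal.
s = 10: P(10, 384) = 588672. ✓
s = 12: P(12, 343) = 586873 and P(12, 344) = 590304; 588672 is not s-gonal.
Hits: s ∈ {10} → 1.

1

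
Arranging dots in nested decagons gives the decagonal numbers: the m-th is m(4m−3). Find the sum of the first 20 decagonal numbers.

10850

Σ i(4i−3) = 4Σi² − 3Σi over i = 1..20.
Σi = 210 and Σi² = 2870.
4·2870 − 3·210 = 10850.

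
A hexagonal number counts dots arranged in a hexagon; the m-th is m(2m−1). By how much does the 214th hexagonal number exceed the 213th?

853

Consecutive hexagonal numbers differ by 4n − 3: here 4·214 − 3 = 853.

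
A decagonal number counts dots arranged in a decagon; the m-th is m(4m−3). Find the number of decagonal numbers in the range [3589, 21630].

43

The n-th decagonal number is n(4n−3).
Smallest index with value ≥ 3589: n = 31 (giving 3751).
Largest index with value ≤ 21630: n = 73 (giving 21097).
Indices 31 through 73: 43 terms.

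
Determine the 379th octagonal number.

430165

The 379th octagonal number is n(3n−2) with n = 379.
379·(3·379 − 2) = 379·1135 = 430165.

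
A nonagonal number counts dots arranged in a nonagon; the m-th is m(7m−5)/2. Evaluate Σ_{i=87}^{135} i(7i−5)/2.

Σ i(7i−5)/2 = (7Σi² − 5Σi) / 2 over i = 87..135.
Σi = 9180 − 3741 = 5439 and Σi² = 829260 − 215731 = 613529.
(7·613529 − 5·5439) / 2 = 4267508/2 = 2133754.

2133754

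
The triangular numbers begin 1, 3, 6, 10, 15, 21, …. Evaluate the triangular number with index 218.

The 218th triangular number is n(n+1)/2 with n = 218.
218·219/2 = 47742/2 = 23871.

23871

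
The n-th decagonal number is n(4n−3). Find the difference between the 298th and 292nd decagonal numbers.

14142

298·(4·298 − 3) = 354322 and 292·(4·292 − 3) = 340180.
Difference: 354322 − 340180 = 14142.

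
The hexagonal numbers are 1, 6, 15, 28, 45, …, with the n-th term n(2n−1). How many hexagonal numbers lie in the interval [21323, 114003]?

The n-th hexagonal number is n(2n−1).
Smallest index with value ≥ 21323: n = 104 (giving 21528).
Largest index with value ≤ 114003: n = 239 (giving 114003).
Indices 104 through 239: 136 terms.

136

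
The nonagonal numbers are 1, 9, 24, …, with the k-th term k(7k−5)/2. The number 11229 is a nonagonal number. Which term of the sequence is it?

57

Set n(7n−5)/2 = 11229, giving 7n² − 5n − 22458 = 0.
The discriminant is 25 + 56·11229 = 628849, and √628849 = 793.
So n = (5 + 793) / 14 = 798/14 = 57.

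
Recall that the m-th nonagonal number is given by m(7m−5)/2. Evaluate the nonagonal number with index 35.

4200

The 35th nonagonal number is n(7n−5)/2 with n = 35.
35·(7·35 − 5)/2 = 35·240/2 = 35·120 = 4200.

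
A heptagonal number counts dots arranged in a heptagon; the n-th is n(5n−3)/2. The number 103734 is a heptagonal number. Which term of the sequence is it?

204

Set n(5n−3)/2 = 103734, giving 5n² − 3n − 207468 = 0.
The discriminant is 9 + 40·103734 = 4149369, and √4149369 = 2037.
So n = (3 + 2037) / 10 = 2040/10 = 204.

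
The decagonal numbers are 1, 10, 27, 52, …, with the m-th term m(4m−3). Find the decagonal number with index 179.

127627

The 179th decagonal number is n(4n−3) with n = 179.
179·(4·179 − 3) = 179·713 = 127627.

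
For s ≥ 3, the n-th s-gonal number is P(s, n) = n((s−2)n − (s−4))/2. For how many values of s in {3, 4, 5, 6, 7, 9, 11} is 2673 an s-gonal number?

s = 3: P(3, 72) = 2628 and P(3, 73) = 2701; 2673 is not s-gonal.
s = 4: P(4, 51) = 2601 and P(4, 52) = 2704; 2673 is not s-gonal.
s = 5: P(5, 42) = 2625 and P(5, 43) = 2752; 2673 is not s-gonal.
s = 6: P(6, 36) = 2556 and P(6, 37) = 2701; 2673 is not s-gonal.
s = 7: P(7, 33) = 2673. ✓
s = 9: P(9, 27) = 2484 and P(9, 28) = 2674; 2673 is not s-gonal.
s = 11: P(11, 24) = 2508 and P(11, 25) = 2725; 2673 is not s-gonal.
Hits: s ∈ {7} → 1.

1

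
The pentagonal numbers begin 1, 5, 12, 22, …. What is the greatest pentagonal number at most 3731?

Solve n(3n−1)/2 ≤ 3731 for integer n.
n = 50 gives 3725 ≤ 3731, while n = 51 gives 3876 > 3731; so the answer is 3725.

3725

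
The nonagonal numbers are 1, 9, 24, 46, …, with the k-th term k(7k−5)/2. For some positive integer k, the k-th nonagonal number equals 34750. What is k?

100

Set n(7n−5)/2 = 34750, giving 7n² − 5n − 69500 = 0.
The discriminant is 25 + 56·34750 = 1946025, and √1946025 = 1395.
So n = (5 + 1395) / 14 = 1400/14 = 100.
Check: 100·(7·100 − 5)/2 = 34750. ✓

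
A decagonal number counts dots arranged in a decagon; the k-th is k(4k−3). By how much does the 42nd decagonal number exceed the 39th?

963

42·(4·42 − 3) = 6930 and 39·(4·39 − 3) = 5967.
Difference: 6930 − 5967 = 963.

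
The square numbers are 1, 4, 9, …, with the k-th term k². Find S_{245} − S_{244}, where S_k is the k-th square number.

489

n² − (n−1)² = 2n − 1, so 245² − 244² = 2·245 − 1 = 489.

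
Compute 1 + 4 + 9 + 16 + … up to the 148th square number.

1091574

Σ_{i=1}^{148} i² = 148·149·297/6 = 1091574.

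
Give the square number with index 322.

The 322nd square number is n² with n = 322.
322² = 103684.

103684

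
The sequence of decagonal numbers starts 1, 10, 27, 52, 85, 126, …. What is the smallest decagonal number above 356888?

359100

Solve n(4n−3) > 356888 for integer n.
The largest n with value ≤ 356888 is 299 (since 356707 ≤ 356888 < 359100), so the first above is n = 300, value 359100.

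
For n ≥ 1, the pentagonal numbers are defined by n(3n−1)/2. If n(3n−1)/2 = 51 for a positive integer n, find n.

6

Set n(3n−1)/2 = 51, giving 3n² − n − 102 = 0.
The discriminant is 1 + 24·51 = 1225, and √1225 = 35.
So n = (1 + 35) / 6 = 36/6 = 6.
Check: 6·(3·6 − 1)/2 = 51. ✓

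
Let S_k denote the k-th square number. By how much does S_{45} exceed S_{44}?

89

n² − (n−1)² = 2n − 1, so 45² − 44² = 2·45 − 1 = 89.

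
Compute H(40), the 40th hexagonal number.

The 40th hexagonal number is n(2n−1) with n = 40.
40·(2·40 − 1) = 40·79 = 3160.

3160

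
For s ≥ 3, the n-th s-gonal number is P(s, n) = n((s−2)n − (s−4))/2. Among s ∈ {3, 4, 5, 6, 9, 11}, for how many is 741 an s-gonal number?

s = 3: P(3, 38) = 741. ✓
s = 4: P(4, 27) = 729 and P(4, 28) = 784; 741 is not s-gonal.
s = 5: P(5, 22) = 715 and P(5, 23) = 782; 741 is not s-gonal.
s = 6: P(6, 19) = 703 and P(6, 20) = 780; 741 is not s-gonal.
s = 9: P(9, 14) = 651 and P(9, 15) = 750; 741 is not s-gonal.
s = 11: P(11, 13) = 715 and P(11, 14) = 833; 741 is not s-gonal.
Hits: s ∈ {3} → 1.

1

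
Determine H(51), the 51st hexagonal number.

5151

The 51st hexagonal number is n(2n−1) with n = 51.
51·(2·51 − 1) = 51·101 = 5151.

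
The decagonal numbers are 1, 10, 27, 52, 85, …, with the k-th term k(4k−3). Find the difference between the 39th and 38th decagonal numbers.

Consecutive decagonal numbers differ by 8n − 7: here 8·39 − 7 = 305.

305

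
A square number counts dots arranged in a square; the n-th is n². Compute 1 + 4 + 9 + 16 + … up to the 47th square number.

35720

Σ_{i=1}^{47} i² = 47·48·95/6 = 35720.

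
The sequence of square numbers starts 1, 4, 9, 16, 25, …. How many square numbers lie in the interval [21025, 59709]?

The n-th square number is n².
Smallest index with value ≥ 21025: n = 145 (giving 21025).
Largest index with value ≤ 59709: n = 244 (giving 59536).
Indices 145 through 244: 100 terms.

100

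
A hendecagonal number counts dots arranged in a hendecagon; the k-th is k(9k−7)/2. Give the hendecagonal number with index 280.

351820

280·(9·280 − 7)/2 = 280·2513/2 = 351820.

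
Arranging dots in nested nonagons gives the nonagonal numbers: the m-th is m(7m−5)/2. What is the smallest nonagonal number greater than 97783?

Solve n(7n−5)/2 > 97783 for integer n.
The largest n with value ≤ 97783 is 167 (since 97194 ≤ 97783 < 98364), so the first above is n = 168, value 98364.

98364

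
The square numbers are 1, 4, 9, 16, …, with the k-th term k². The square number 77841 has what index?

279

We need n² = 77841, so n = √77841 = 279.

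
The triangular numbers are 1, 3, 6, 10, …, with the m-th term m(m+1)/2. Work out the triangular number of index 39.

39·40/2 = 1560/2 = 780.

780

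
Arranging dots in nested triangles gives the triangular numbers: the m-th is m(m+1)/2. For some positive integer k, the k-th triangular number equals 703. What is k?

Set n(n+1)/2 = 703, giving n² + n − 1406 = 0.
The discriminant is 1 + 8·703 = 5625, and √5625 = 75.
So n = (-1 + 75) / 2 = 74/2 = 37.
Check: 37·38/2 = 703. ✓

37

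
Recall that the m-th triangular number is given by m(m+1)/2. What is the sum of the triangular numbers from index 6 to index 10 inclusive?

Σ i(i+1)/2 = (Σi² + Σi) / 2 over i = 6..10.
Σi = 55 − 15 = 40 and Σi² = 385 − 55 = 330.
(1·330 + 1·40) / 2 = 370/2 = 185.

185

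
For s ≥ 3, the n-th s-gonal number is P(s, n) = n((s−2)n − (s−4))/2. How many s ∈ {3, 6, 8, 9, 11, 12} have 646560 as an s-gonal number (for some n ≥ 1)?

1

s = 3: P(3, 1136) = 645816 and P(3, 1137) = 646953; 646560 is not s-gonal.
s = 6: P(6, 568) = 644680 and P(6, 569) = 646953; 646560 is not s-gonal.
s = 8: P(8, 464) = 644960 and P(8, 465) = 647745; 646560 is not s-gonal.
s = 9: P(9, 430) = 646075 and P(9, 431) = 649086; 646560 is not s-gonal.
s = 11: P(11, 379) = 645058 and P(11, 380) = 648470; 646560 is not s-gonal.
s = 12: P(12, 360) = 646560. ✓
Hits: s ∈ {12} → 1.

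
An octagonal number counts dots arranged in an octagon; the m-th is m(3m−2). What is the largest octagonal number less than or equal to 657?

645

Solve n(3n−2) ≤ 657 for integer n.
n = 15 gives 645 ≤ 657, while n = 16 gives 736 > 657; so the answer is 645.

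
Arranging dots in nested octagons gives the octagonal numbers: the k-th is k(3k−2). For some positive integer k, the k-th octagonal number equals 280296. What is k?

306

Set n(3n−2) = 280296, giving 3n² − 2n − 280296 = 0.
So n = (2 + 1834) / 6 = 1836/6 = 306.
Check: 306·(3·306 − 2) = 280296. ✓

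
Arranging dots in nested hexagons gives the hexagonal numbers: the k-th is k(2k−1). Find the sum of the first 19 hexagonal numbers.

4750

Σ i(2i−1) = 2Σi² − Σi over i = 1..19.
Σi = 190 and Σi² = 2470.
2·2470 − 1·190 = 4750.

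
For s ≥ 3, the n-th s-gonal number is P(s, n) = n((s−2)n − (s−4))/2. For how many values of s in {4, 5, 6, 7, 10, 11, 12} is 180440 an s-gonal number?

1

s = 4: P(4, 424) = 179776 and P(4, 425) = 180625; 180440 is not s-gonal.
s = 5: P(5, 347) = 180440. ✓
s = 6: P(6, 300) = 179700 and P(6, 301) = 180901; 180440 is not s-gonal.
s = 7: P(7, 268) = 179158 and P(7, 269) = 180499; 180440 is not s-gonal.
s = 10: P(10, 212) = 179140 and P(10, 213) = 180837; 180440 is not s-gonal.
s = 11: P(11, 200) = 179300 and P(11, 201) = 181101; 180440 is not s-gonal.
s = 12: P(12, 190) = 179740 and P(12, 191) = 181641; 180440 is not s-gonal.
Hits: s ∈ {5} → 1.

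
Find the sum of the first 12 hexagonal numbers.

1222

Σ i(2i−1) = 2Σi² − Σi over i = 1..12.
Σi = 78 and Σi² = 650.
2·650 − 1·78 = 1222.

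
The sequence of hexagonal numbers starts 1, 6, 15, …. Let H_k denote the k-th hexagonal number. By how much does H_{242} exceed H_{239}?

242·(2·242 − 1) = 116886 and 239·(2·239 − 1) = 114003.
Difference: 116886 − 114003 = 2883.

2883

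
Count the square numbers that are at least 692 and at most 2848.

The n-th square number is n².
Smallest index with value ≥ 692: n = 27 (giving 729).
Largest index with value ≤ 2848: n = 53 (giving 2809).
Indices 27 through 53: 27 terms.

27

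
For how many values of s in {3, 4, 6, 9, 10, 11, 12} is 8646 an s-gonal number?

2

s = 3: P(3, 131) = 8646. ✓
s = 4: P(4, 92) = 8464 and P(4, 93) = 8649; 8646 is not s-gonal.
s = 6: P(6, 66) = 8646. ✓
s = 9: P(9, 50) = 8625 and P(9, 51) = 8976; 8646 is not s-gonal.
s = 10: P(10, 46) = 8326 and P(10, 47) = 8695; 8646 is not s-gonal.
s = 11: P(11, 44) = 8558 and P(11, 45) = 8955; 8646 is not s-gonal.
s = 12: P(12, 41) = 8241 and P(12, 42) = 8652; 8646 is not s-gonal.
Hits: s ∈ {3, 6} → 2.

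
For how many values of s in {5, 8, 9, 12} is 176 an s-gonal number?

2

s = 5: P(5, 11) = 176. ✓
s = 8: P(8, 8) = 176. ✓
s = 9: P(9, 7) = 154 and P(9, 8) = 204; 176 is not s-gonal.
s = 12: P(12, 6) = 156 and P(12, 7) = 217; 176 is not s-gonal.
Hits: s ∈ {5, 8} → 2.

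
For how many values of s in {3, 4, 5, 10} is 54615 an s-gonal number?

1

s = 3: P(3, 330) = 54615. ✓
s = 4: P(4, 233) = 54289 and P(4, 234) = 54756; 54615 is not s-gonal.
s = 5: P(5, 190) = 54055 and P(5, 191) = 54626; 54615 is not s-gonal.
s = 10: P(10, 117) = 54405 and P(10, 118) = 55342; 54615 is not s-gonal.
Hits: s ∈ {3} → 1.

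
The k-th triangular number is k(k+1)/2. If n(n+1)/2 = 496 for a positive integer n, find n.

Set n(n+1)/2 = 496, giving n² + n − 992 = 0.
The discriminant is 1 + 8·496 = 3969, and √3969 = 63.
So n = (-1 + 63) / 2 = 62/2 = 31.
Check: 31·32/2 = 496. ✓

31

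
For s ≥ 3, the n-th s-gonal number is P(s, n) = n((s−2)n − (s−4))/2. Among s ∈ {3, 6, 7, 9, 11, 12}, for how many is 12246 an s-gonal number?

s = 3: P(3, 156) = 12246. ✓
s = 6: P(6, 78) = 12090 and P(6, 79) = 12403; 12246 is not s-gonal.
s = 7: P(7, 70) = 12145 and P(7, 71) = 12496; 12246 is not s-gonal.
s = 9: P(9, 59) = 12036 and P(9, 60) = 12450; 12246 is not s-gonal.
s = 11: P(11, 52) = 11986 and P(11, 53) = 12455; 12246 is not s-gonal.
s = 12: P(12, 49) = 11809 and P(12, 50) = 12300; 12246 is not s-gonal.
Hits: s ∈ {3} → 1.

1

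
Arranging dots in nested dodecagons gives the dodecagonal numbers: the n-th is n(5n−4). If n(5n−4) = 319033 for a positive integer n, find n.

253

Set n(5n−4) = 319033, giving 5n² − 4n − 319033 = 0.
The discriminant is 16 + 20·319033 = 6380676, and √6380676 = 2526.
So n = (4 + 2526) / 10 = 2530/10 = 253.
Check: 253·(5·253 − 4) = 319033. ✓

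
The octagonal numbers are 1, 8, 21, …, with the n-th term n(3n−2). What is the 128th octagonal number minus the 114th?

128·(3·128 − 2) = 48896 and 114·(3·114 − 2) = 38760.
Difference: 48896 − 38760 = 10136.

10136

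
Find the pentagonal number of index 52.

4030

52·(3·52 − 1)/2 = 52·155/2 = 4030.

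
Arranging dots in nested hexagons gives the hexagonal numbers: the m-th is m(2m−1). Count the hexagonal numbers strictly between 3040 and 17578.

The n-th hexagonal number is n(2n−1).
Smallest index with value > 3040: n = 40 (giving 3160).
Largest index with value < 17578: n = 93 (giving 17205).
Indices 40 through 93: 54 terms.

54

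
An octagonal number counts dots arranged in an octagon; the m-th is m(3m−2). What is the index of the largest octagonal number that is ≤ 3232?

Solve n(3n−2) ≤ 3232 for integer n.
n = 33 gives 3201 ≤ 3232, while n = 34 gives 3400 > 3232; so the answer is index 33.

33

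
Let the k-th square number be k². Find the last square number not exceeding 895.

Solve n² ≤ 895 for integer n.
n = 29 gives 841 ≤ 895, while n = 30 gives 900 > 895; so the answer is 841.

841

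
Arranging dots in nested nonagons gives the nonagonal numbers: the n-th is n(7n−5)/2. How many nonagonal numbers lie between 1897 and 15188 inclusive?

43

The n-th nonagonal number is n(7n−5)/2.
Smallest index with value ≥ 1897: n = 24 (giving 1956).
Largest index with value ≤ 15188: n = 66 (giving 15081).
Indices 24 through 66: 43 terms.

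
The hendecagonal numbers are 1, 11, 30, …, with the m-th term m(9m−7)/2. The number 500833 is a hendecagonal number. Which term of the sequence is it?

Set n(9n−7)/2 = 500833, giving 9n² − 7n − 1001666 = 0.
The discriminant is 49 + 72·500833 = 36060025, and √36060025 = 6005.
So n = (7 + 6005) / 18 = 6012/18 = 334.

334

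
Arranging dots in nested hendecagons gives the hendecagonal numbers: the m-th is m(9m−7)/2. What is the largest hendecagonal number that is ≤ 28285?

27808

Solve n(9n−7)/2 ≤ 28285 for integer n.
n = 79 gives 27808 ≤ 28285, while n = 80 gives 28520 > 28285; so the answer is 27808.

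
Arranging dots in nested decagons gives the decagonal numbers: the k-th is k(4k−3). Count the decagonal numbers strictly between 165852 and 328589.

82

The n-th decagonal number is n(4n−3).
Smallest index with value > 165852: n = 205 (giving 167485).
Largest index with value < 328589: n = 286 (giving 326326).
Indices 205 through 286: 82 terms.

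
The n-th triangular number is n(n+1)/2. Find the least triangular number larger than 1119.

1128

Solve n(n+1)/2 > 1119 for integer n.
The largest n with value ≤ 1119 is 46 (since 1081 ≤ 1119 < 1128), so the first above is n = 47, value 1128.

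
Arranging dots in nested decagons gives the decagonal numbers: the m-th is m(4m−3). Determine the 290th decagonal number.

335530

The 290th decagonal number is n(4n−3) with n = 290.
290·(4·290 − 3) = 290·1157 = 335530.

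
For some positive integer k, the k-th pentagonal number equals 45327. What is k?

174

Set n(3n−1)/2 = 45327, giving 3n² − n − 90654 = 0.
The discriminant is 1 + 24·45327 = 1087849, and √1087849 = 1043.
So n = (1 + 1043) / 6 = 1044/6 = 174.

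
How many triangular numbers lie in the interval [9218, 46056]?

168

The n-th triangular number is n(n+1)/2.
Smallest index with value ≥ 9218: n = 136 (giving 9316).
Largest index with value ≤ 46056: n = 303 (giving 46056).
Indices 136 through 303: 168 terms.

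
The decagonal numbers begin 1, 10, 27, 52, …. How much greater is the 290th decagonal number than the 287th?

6915

290·(4·290 − 3) = 335530 and 287·(4·287 − 3) = 328615.
Difference: 335530 − 328615 = 6915.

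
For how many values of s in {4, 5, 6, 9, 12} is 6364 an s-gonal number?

s = 4: P(4, 79) = 6241 and P(4, 80) = 6400; 6364 is not s-gonal.
s = 5: P(5, 65) = 6305 and P(5, 66) = 6501; 6364 is not s-gonal.
s = 6: P(6, 56) = 6216 and P(6, 57) = 6441; 6364 is not s-gonal.
s = 9: P(9, 43) = 6364. ✓
s = 12: P(12, 36) = 6336 and P(12, 37) = 6697; 6364 is not s-gonal.
Hits: s ∈ {9} → 1.

1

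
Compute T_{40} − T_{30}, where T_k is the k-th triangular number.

40·41/2 = 820 and 30·31/2 = 465.
Difference: 820 − 465 = 355.

355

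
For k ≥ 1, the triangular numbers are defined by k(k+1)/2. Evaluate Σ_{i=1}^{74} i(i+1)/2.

70300

Σ i(i+1)/2 = (Σi² + Σi) / 2 over i = 1..74.
Σi = 2775 and Σi² = 137825.
(1·137825 + 1·2775) / 2 = 140600/2 = 70300.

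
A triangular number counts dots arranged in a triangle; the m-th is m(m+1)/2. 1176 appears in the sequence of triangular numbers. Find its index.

Set n(n+1)/2 = 1176, giving n² + n − 2352 = 0.
So n = (-1 + 97) / 2 = 96/2 = 48.

48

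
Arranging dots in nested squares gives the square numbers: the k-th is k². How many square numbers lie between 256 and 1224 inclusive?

19

The n-th square number is n².
Smallest index with value ≥ 256: n = 16 (giving 256).
Largest index with value ≤ 1224: n = 34 (giving 1156).
Indices 16 through 34: 19 terms.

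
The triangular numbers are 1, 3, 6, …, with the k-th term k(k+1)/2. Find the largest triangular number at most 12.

10

Solve n(n+1)/2 ≤ 12 for integer n.
n = 4 gives 10 ≤ 12, while n = 5 gives 15 > 12; so the answer is 10.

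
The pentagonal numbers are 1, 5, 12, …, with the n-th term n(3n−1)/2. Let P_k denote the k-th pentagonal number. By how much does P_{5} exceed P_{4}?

Consecutive pentagonal numbers differ by 3n − 2: here 3·5 − 2 = 13.

13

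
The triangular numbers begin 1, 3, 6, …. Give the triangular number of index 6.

21

6·7/2 = 42/2 = 21.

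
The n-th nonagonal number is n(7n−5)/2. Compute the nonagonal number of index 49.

8281

The 49th nonagonal number is n(7n−5)/2 with n = 49.
49·(7·49 − 5)/2 = 49·338/2 = 49·169 = 8281.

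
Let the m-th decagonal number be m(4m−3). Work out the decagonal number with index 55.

11935

55·(4·55 − 3) = 55·217 = 11935.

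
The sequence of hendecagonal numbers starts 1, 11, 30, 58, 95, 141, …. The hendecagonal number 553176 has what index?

351

Set n(9n−7)/2 = 553176, giving 9n² − 7n − 1106352 = 0.
The discriminant is 49 + 72·553176 = 39828721, and √39828721 = 6311.
So n = (7 + 6311) / 18 = 6318/18 = 351.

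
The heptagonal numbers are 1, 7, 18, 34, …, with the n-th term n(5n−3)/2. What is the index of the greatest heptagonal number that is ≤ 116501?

Solve n(5n−3)/2 ≤ 116501 for integer n.
n = 216 gives 116316 ≤ 116501, while n = 217 gives 117397 > 116501; so the answer is index 216.

216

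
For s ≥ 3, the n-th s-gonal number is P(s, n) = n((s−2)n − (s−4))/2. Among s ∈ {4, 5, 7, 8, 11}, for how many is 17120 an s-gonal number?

1

s = 4: P(4, 130) = 16900 and P(4, 131) = 17161; 17120 is not s-gonal.
s = 5: P(5, 107) = 17120. ✓
s = 7: P(7, 83) = 17098 and P(7, 84) = 17514; 17120 is not s-gonal.
s = 8: P(8, 75) = 16725 and P(8, 76) = 17176; 17120 is not s-gonal.
s = 11: P(11, 62) = 17081 and P(11, 63) = 17640; 17120 is not s-gonal.
Hits: s ∈ {5} → 1.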